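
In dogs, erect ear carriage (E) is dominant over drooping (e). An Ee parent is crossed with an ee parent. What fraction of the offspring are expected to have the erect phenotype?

Punnett square for Ee × ee:
Offspring genotypes: 2 Ee, 2 ee
Total offspring: 4
Count with target: 2
Probability: 2/4 = 1/2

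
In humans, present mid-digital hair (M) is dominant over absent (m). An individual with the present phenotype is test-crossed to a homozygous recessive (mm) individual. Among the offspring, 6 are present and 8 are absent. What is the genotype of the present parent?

Test cross: ? × mm
Offspring: 6 present, 8 absent — approximately 1:1.
A 1:1 ratio in a test cross indicates the unknown parent is heterozygous (Mm).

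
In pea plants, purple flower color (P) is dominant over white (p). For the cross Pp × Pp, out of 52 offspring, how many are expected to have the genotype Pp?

Punnett square for Pp × Pp:
Offspring genotypes: 1 PP, 2 Pp, 1 pp
Total offspring: 4
Count with target: 2
Probability: 2/4 = 1/2
Expected count = 1/2 × 52 = 26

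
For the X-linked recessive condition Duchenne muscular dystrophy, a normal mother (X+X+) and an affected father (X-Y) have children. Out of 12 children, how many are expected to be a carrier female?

Cross: X+X+ × X-Y
Offspring: 2 X+X-, 2 X+Y
Probability of a carrier female: 2/4 = 1/2
Expected count = 1/2 × 12 = 6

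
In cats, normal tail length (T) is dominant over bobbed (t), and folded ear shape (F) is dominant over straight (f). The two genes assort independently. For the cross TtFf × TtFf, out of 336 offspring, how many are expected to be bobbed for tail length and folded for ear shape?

Dihybrid cross TtFf × TtFf — consider each gene separately:
tail length: Tt × Tt → 1 TT, 2 Tt, 1 tt → 3 T_ : 1 tt (out of 4)
ear shape: Ff × Ff → 1 FF, 2 Ff, 1 ff → 3 F_ : 1 ff (out of 4)
Looking for: bobbed (tt) and folded (F_)
P(bobbed) = 1/4, P(folded) = 3/4
P(both) = 1/4 × 3/4 = 3/16
Expected count = 3/16 × 336 = 63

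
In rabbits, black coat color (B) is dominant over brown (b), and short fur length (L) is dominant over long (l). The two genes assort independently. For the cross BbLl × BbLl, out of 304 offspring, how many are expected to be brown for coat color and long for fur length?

Dihybrid cross BbLl × BbLl — consider each gene separately:
coat color: Bb × Bb → 1 BB, 2 Bb, 1 bb → 3 B_ : 1 bb (out of 4)
fur length: Ll × Ll → 1 LL, 2 Ll, 1 ll → 3 L_ : 1 ll (out of 4)
Looking for: brown (bb) and long (ll)
P(brown) = 1/4, P(long) = 1/4
P(both) = 1/4 × 1/4 = 1/16
Expected count = 1/16 × 304 = 19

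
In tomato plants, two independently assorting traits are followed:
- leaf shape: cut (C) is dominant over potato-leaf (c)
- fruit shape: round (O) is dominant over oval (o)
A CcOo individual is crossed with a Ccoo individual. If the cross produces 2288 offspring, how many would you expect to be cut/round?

Dihybrid cross CcOo × Ccoo — consider each gene separately:
leaf shape: Cc × Cc → 1 CC, 2 Cc, 1 cc → 3 C_ : 1 cc (out of 4)
fruit shape: Oo × oo → 2 Oo, 2 oo → 2 O_ : 2 oo (out of 4)
Combine (counts out of 4 × 4 = 16): cut/round (C_O_) = 3×2 = 6; cut/oval (C_oo) = 3×2 = 6; potato-leaf/round (ccO_) = 1×2 = 2; potato-leaf/oval (ccoo) = 1×2 = 2
Phenotype counts (out of 16): 6 cut/round, 6 cut/oval, 2 potato-leaf/round, 2 potato-leaf/oval
cut/round: 6 out of 16 → fraction 3/8
Expected count = 3/8 × 2288 = 858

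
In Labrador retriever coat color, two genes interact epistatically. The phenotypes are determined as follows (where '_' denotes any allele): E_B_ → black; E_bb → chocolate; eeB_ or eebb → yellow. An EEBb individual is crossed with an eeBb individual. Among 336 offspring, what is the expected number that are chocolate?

Cross: EEBb × eeBb — consider each gene separately:
E gene: EE × ee → 4 Ee → 4 E_ (out of 4)
B gene: Bb × Bb → 1 BB, 2 Bb, 1 bb → 3 B_ : 1 bb (out of 4)
Genotype classes (out of 4 × 4 = 16): E_B_ = 4×3 = 12; E_bb = 4×1 = 4
Apply the phenotype rules: E_B_ (12) → black; E_bb (4) → chocolate
Phenotype counts (out of 16): 12 black, 4 chocolate
chocolate: 4 out of 16 → fraction 1/4
Expected count = 1/4 × 336 = 84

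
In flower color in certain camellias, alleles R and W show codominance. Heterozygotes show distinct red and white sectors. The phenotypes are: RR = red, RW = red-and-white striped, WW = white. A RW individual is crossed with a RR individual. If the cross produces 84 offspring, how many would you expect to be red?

Punnett square for RW × RR:
Offspring genotypes: 2 RR, 2 RW
Phenotype counts: 2 red, 2 red-and-white striped
red: 2 out of 4 → fraction 1/2
Expected count = 1/2 × 84 = 42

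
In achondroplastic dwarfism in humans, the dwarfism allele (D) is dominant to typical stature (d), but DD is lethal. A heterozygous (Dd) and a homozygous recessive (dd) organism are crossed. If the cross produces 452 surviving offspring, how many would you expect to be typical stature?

Cross: Dd × dd
Punnett square offspring (before lethality): 2 Dd, 2 dd
No DD offspring are produced in this cross.
typical stature: 2 out of 4 → fraction 1/2
Expected count = 1/2 × 452 = 226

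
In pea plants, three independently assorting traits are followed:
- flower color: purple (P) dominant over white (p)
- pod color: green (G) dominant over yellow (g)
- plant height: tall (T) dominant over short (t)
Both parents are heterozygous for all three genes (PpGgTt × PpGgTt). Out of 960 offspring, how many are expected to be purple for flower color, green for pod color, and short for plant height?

Trihybrid cross: PpGgTt × PpGgTt
Each trait segregates independently with a 3:1 phenotypic ratio, so each gene contributes 3/4 (dominant) or 1/4 (recessive).
Target: purple (flower color), green (pod color), short (plant height)
Probability = product of independent per-trait probabilities
= 3/4 × 3/4 × 1/4 = 9/64
Expected count = 9/64 × 960 = 135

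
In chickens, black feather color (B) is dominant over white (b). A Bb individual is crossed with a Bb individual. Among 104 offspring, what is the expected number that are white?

Punnett square for Bb × Bb:
Offspring genotypes: 1 BB, 2 Bb, 1 bb
black: 3, white: 1
white: 1 out of 4 → fraction 1/4
Expected count = 1/4 × 104 = 26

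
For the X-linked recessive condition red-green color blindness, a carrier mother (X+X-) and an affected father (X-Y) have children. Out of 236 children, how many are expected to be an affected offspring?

Cross: X+X- × X-Y
Offspring: 1 X+X-, 1 X+Y, 1 X-X-, 1 X-Y
Probability of an affected offspring: 2/4 = 1/2
Expected count = 1/2 × 236 = 118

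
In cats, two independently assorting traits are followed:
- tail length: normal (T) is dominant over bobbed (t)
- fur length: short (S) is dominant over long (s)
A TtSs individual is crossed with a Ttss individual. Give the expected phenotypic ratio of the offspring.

Dihybrid cross TtSs × Ttss — consider each gene separately:
tail length: Tt × Tt → 1 TT, 2 Tt, 1 tt → 3 T_ : 1 tt (out of 4)
fur length: Ss × ss → 2 Ss, 2 ss → 2 S_ : 2 ss (out of 4)
Combine (counts out of 4 × 4 = 16): normal/short (T_S_) = 3×2 = 6; normal/long (T_ss) = 3×2 = 6; bobbed/short (ttS_) = 1×2 = 2; bobbed/long (ttss) = 1×2 = 2
Phenotype counts (out of 16): 6 normal/short, 6 normal/long, 2 bobbed/short, 2 bobbed/long
Ratio: 3 normal/short : 3 normal/long : 1 bobbed/short : 1 bobbed/long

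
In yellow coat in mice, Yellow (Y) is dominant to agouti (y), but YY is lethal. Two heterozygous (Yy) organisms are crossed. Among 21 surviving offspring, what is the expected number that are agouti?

Cross: Yy × Yy
Punnett square offspring (before lethality): 1 YY, 2 Yy, 1 yy
The YY genotype is lethal (embryos die); surviving offspring: 2 Yy, 1 yy
agouti: 1 out of 3 → fraction 1/3
Expected count = 1/3 × 21 = 7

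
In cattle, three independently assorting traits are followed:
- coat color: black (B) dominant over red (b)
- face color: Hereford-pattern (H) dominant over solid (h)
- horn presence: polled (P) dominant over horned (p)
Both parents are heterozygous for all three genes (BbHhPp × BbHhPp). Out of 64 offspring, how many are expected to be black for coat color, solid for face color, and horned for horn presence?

Trihybrid cross: BbHhPp × BbHhPp
Each trait segregates independently with a 3:1 phenotypic ratio, so each gene contributes 3/4 (dominant) or 1/4 (recessive).
Target: black (coat color), solid (face color), horned (horn presence)
Probability = product of independent per-trait probabilities
= 3/4 × 1/4 × 1/4 = 3/64
Expected count = 3/64 × 64 = 3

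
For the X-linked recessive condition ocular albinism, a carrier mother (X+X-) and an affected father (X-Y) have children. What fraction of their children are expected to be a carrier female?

Cross: X+X- × X-Y
Offspring: 1 X+X-, 1 X+Y, 1 X-X-, 1 X-Y
Probability of a carrier female: 1/4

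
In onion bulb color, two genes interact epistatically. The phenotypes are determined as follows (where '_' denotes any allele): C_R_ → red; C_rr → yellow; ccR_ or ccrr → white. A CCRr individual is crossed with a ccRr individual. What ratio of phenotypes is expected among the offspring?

Cross: CCRr × ccRr — consider each gene separately:
C gene: CC × cc → 4 Cc → 4 C_ (out of 4)
R gene: Rr × Rr → 1 RR, 2 Rr, 1 rr → 3 R_ : 1 rr (out of 4)
Genotype classes (out of 4 × 4 = 16): C_R_ = 4×3 = 12; C_rr = 4×1 = 4
Apply the phenotype rules: C_R_ (12) → red; C_rr (4) → yellow
Phenotype counts (out of 16): 12 red, 4 yellow
Ratio: 3 red : 1 yellow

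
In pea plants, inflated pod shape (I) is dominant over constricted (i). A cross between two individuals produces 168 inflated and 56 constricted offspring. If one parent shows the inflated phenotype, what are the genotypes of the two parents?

Observed offspring: 168 inflated, 56 constricted
The observed ratio simplifies to 3:1. Constricted (ii) offspring appear, so each parent must contribute one i allele. The parent stated to show inflated carries I, so it is Ii. The other parent is then either Ii or ii: Ii × ii would give a 1:1 split, whereas Ii × Ii gives 3:1 — matching the data. So both parents are heterozygous (Ii × Ii).
Parent genotypes: Ii × Ii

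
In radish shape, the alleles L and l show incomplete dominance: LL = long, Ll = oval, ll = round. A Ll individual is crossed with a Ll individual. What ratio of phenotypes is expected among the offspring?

Punnett square for Ll × Ll:
Offspring genotypes: 1 LL, 2 Ll, 1 ll
Phenotype counts: 1 long, 2 oval, 1 round
Ratio: 1 long : 2 oval : 1 round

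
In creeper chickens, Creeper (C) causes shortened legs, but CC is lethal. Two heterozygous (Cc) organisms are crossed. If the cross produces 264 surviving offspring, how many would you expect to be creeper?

Cross: Cc × Cc
Punnett square offspring (before lethality): 1 CC, 2 Cc, 1 cc
The CC genotype is lethal (embryos die); surviving offspring: 2 Cc, 1 cc
creeper: 2 out of 3 → fraction 2/3
Expected count = 2/3 × 264 = 176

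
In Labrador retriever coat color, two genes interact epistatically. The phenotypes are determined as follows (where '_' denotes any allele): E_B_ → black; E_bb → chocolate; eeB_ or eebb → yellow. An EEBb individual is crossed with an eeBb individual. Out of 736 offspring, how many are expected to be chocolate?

Cross: EEBb × eeBb — consider each gene separately:
E gene: EE × ee → 4 Ee → 4 E_ (out of 4)
B gene: Bb × Bb → 1 BB, 2 Bb, 1 bb → 3 B_ : 1 bb (out of 4)
Genotype classes (out of 4 × 4 = 16): E_B_ = 4×3 = 12; E_bb = 4×1 = 4
Apply the phenotype rules: E_B_ (12) → black; E_bb (4) → chocolate
Phenotype counts (out of 16): 12 black, 4 chocolate
chocolate: 4 out of 16 → fraction 1/4
Expected count = 1/4 × 736 = 184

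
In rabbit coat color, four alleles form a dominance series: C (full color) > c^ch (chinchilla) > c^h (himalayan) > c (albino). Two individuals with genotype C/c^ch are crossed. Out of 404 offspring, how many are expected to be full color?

Cross: C/c^ch × C/c^ch
Allele dominance: C > c^ch > c^h > c
Offspring genotypes: 1 C/C, 2 C/c^ch, 1 c^ch/c^ch
Phenotype counts: 3 full color, 1 chinchilla
full color: 3 out of 4 → fraction 3/4
Expected count = 3/4 × 404 = 303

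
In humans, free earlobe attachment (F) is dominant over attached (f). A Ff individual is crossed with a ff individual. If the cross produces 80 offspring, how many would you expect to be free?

Punnett square for Ff × ff:
Offspring genotypes: 2 Ff, 2 ff
free: 2, attached: 2
free: 2 out of 4 → fraction 1/2
Expected count = 1/2 × 80 = 40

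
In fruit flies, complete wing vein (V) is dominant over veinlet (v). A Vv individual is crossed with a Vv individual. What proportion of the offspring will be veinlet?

Punnett square for Vv × Vv:
Offspring genotypes: 1 VV, 2 Vv, 1 vv
complete: 3, veinlet: 1
veinlet: 1 out of 4
Probability: 1/4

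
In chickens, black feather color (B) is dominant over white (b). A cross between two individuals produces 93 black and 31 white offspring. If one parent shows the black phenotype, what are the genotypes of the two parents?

Observed offspring: 93 black, 31 white
The observed ratio simplifies to 3:1. White (bb) offspring appear, so each parent must contribute one b allele. The parent stated to show black carries B, so it is Bb. The other parent is then either Bb or bb: Bb × bb would give a 1:1 split, whereas Bb × Bb gives 3:1 — matching the data. So both parents are heterozygous (Bb × Bb).
Parent genotypes: Bb × Bb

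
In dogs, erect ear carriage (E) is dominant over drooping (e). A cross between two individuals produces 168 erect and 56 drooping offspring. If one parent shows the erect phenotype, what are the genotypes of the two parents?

Observed offspring: 168 erect, 56 drooping
The observed ratio simplifies to 3:1. Drooping (ee) offspring appear, so each parent must contribute one e allele. The parent stated to show erect carries E, so it is Ee. The other parent is then either Ee or ee: Ee × ee would give a 1:1 split, whereas Ee × Ee gives 3:1 — matching the data. So both parents are heterozygous (Ee × Ee).
Parent genotypes: Ee × Ee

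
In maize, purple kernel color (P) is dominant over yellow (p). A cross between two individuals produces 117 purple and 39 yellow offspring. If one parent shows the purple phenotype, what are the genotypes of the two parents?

Observed offspring: 117 purple, 39 yellow
The observed ratio simplifies to 3:1. Yellow (pp) offspring appear, so each parent must contribute one p allele. The parent stated to show purple carries P, so it is Pp. The other parent is then either Pp or pp: Pp × pp would give a 1:1 split, whereas Pp × Pp gives 3:1 — matching the data. So both parents are heterozygous (Pp × Pp).
Parent genotypes: Pp × Pp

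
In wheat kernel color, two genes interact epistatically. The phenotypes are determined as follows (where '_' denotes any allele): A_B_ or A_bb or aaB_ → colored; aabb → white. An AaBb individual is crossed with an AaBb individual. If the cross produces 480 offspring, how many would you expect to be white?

Cross: AaBb × AaBb — consider each gene separately:
A gene: Aa × Aa → 1 AA, 2 Aa, 1 aa → 3 A_ : 1 aa (out of 4)
B gene: Bb × Bb → 1 BB, 2 Bb, 1 bb → 3 B_ : 1 bb (out of 4)
Genotype classes (out of 4 × 4 = 16): A_B_ = 3×3 = 9; A_bb = 3×1 = 3; aaB_ = 1×3 = 3; aabb = 1×1 = 1
Apply the phenotype rules: A_B_ (9) + A_bb (3) + aaB_ (3) → colored; aabb (1) → white
Phenotype counts (out of 16): 15 colored, 1 white
white: 1 out of 16 → fraction 1/16
Expected count = 1/16 × 480 = 30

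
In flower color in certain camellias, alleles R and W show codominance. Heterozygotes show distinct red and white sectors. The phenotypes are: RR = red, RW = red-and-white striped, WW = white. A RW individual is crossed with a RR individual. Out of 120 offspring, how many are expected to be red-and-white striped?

Punnett square for RW × RR:
Offspring genotypes: 2 RR, 2 RW
Phenotype counts: 2 red, 2 red-and-white striped
red-and-white striped: 2 out of 4 → fraction 1/2
Expected count = 1/2 × 120 = 60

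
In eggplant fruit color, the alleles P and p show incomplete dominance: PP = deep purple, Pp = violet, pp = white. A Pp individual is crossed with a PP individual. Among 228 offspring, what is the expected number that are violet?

Punnett square for Pp × PP:
Offspring genotypes: 2 PP, 2 Pp
Phenotype counts: 2 deep purple, 2 violet
violet: 2 out of 4 → fraction 1/2
Expected count = 1/2 × 228 = 114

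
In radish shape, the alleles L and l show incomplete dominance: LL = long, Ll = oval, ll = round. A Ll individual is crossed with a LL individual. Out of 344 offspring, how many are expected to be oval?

Punnett square for Ll × LL:
Offspring genotypes: 2 LL, 2 Ll
Phenotype counts: 2 long, 2 oval
oval: 2 out of 4 → fraction 1/2
Expected count = 1/2 × 344 = 172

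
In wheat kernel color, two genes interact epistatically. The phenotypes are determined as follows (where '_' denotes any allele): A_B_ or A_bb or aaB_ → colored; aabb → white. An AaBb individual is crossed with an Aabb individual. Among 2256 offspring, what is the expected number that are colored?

Cross: AaBb × Aabb — consider each gene separately:
A gene: Aa × Aa → 1 AA, 2 Aa, 1 aa → 3 A_ : 1 aa (out of 4)
B gene: Bb × bb → 2 Bb, 2 bb → 2 B_ : 2 bb (out of 4)
Genotype classes (out of 4 × 4 = 16): A_B_ = 3×2 = 6; A_bb = 3×2 = 6; aaB_ = 1×2 = 2; aabb = 1×2 = 2
Apply the phenotype rules: A_B_ (6) + A_bb (6) + aaB_ (2) → colored; aabb (2) → white
Phenotype counts (out of 16): 14 colored, 2 white
colored: 14 out of 16 → fraction 7/8
Expected count = 7/8 × 2256 = 1974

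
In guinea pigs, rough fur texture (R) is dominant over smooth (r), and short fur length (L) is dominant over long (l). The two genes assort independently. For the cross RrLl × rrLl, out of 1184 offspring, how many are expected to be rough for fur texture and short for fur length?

Dihybrid cross RrLl × rrLl — consider each gene separately:
fur texture: Rr × rr → 2 Rr, 2 rr → 2 R_ : 2 rr (out of 4)
fur length: Ll × Ll → 1 LL, 2 Ll, 1 ll → 3 L_ : 1 ll (out of 4)
Looking for: rough (R_) and short (L_)
P(rough) = 2/4, P(short) = 3/4
P(both) = 2/4 × 3/4 = 6/16 = 3/8
Expected count = 3/8 × 1184 = 444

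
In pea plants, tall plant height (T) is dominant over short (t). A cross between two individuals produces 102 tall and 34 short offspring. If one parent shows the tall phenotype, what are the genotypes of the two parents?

Observed offspring: 102 tall, 34 short
The observed ratio simplifies to 3:1. Short (tt) offspring appear, so each parent must contribute one t allele. The parent stated to show tall carries T, so it is Tt. The other parent is then either Tt or tt: Tt × tt would give a 1:1 split, whereas Tt × Tt gives 3:1 — matching the data. So both parents are heterozygous (Tt × Tt).
Parent genotypes: Tt × Tt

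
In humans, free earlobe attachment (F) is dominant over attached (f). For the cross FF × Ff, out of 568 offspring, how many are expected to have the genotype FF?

Punnett square for FF × Ff:
Offspring genotypes: 2 FF, 2 Ff
Total offspring: 4
Count with target: 2
Probability: 2/4 = 1/2
Expected count = 1/2 × 568 = 284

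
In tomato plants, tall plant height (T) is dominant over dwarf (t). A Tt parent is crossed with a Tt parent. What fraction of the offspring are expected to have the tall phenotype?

Punnett square for Tt × Tt:
Offspring genotypes: 1 TT, 2 Tt, 1 tt
Total offspring: 4
Count with target: 3
Probability: 3/4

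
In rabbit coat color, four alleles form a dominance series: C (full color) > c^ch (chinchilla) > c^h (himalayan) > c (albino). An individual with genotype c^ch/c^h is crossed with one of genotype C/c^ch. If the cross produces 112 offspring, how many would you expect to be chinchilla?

Cross: c^ch/c^h × C/c^ch
Allele dominance: C > c^ch > c^h > c
Offspring genotypes: 1 C/c^ch, 1 c^ch/c^ch, 1 C/c^h, 1 c^ch/c^h
Phenotype counts: 2 full color, 2 chinchilla
chinchilla: 2 out of 4 → fraction 1/2
Expected count = 1/2 × 112 = 56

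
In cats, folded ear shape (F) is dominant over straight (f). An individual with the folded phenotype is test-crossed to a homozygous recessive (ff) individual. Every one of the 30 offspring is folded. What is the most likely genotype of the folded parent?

Test cross: ? × ff
All offspring are folded.
If the unknown parent were heterozygous (Ff), about half of 30 offspring would be straight; none are. The unknown parent is most likely homozygous dominant (FF).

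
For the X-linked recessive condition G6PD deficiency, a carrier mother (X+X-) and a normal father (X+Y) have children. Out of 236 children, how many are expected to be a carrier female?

Cross: X+X- × X+Y
Offspring: 1 X+X+, 1 X+Y, 1 X+X-, 1 X-Y
Probability of a carrier female: 1/4
Expected count = 1/4 × 236 = 59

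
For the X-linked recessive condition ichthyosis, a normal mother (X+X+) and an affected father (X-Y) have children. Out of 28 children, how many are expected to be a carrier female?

Cross: X+X+ × X-Y
Offspring: 2 X+X-, 2 X+Y
Probability of a carrier female: 2/4 = 1/2
Expected count = 1/2 × 28 = 14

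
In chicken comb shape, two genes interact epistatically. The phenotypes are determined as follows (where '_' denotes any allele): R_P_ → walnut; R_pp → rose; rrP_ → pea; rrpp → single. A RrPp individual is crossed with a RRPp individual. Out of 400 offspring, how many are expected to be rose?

Cross: RrPp × RRPp — consider each gene separately:
R gene: Rr × RR → 2 RR, 2 Rr → 4 R_ (out of 4)
P gene: Pp × Pp → 1 PP, 2 Pp, 1 pp → 3 P_ : 1 pp (out of 4)
Genotype classes (out of 4 × 4 = 16): R_P_ = 4×3 = 12; R_pp = 4×1 = 4
Apply the phenotype rules: R_P_ (12) → walnut; R_pp (4) → rose
Phenotype counts (out of 16): 12 walnut, 4 rose
rose: 4 out of 16 → fraction 1/4
Expected count = 1/4 × 400 = 100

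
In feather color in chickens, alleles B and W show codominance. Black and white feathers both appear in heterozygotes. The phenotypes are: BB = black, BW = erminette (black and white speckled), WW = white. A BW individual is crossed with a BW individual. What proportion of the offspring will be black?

Punnett square for BW × BW:
Offspring genotypes: 1 BB, 2 BW, 1 WW
Phenotype counts: 1 black, 2 erminette (black and white speckled), 1 white
black: 1 out of 4
Probability: 1/4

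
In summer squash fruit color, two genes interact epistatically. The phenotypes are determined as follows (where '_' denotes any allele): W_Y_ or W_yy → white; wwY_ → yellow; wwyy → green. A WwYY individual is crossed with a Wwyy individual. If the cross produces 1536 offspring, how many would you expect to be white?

Cross: WwYY × Wwyy — consider each gene separately:
W gene: Ww × Ww → 1 WW, 2 Ww, 1 ww → 3 W_ : 1 ww (out of 4)
Y gene: YY × yy → 4 Yy → 4 Y_ (out of 4)
Genotype classes (out of 4 × 4 = 16): W_Y_ = 3×4 = 12; wwY_ = 1×4 = 4
Apply the phenotype rules: W_Y_ (12) → white; wwY_ (4) → yellow
Phenotype counts (out of 16): 12 white, 4 yellow
white: 12 out of 16 → fraction 3/4
Expected count = 3/4 × 1536 = 1152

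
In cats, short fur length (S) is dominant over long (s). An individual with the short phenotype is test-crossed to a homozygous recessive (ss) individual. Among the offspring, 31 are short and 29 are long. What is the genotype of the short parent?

Test cross: ? × ss
Offspring: 31 short, 29 long — approximately 1:1.
A 1:1 ratio in a test cross indicates the unknown parent is heterozygous (Ss).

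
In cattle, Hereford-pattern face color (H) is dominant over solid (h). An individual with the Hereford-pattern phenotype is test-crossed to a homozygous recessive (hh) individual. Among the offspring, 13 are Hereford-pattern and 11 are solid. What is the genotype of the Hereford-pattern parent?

Test cross: ? × hh
Offspring: 13 Hereford-pattern, 11 solid — approximately 1:1.
A 1:1 ratio in a test cross indicates the unknown parent is heterozygous (Hh).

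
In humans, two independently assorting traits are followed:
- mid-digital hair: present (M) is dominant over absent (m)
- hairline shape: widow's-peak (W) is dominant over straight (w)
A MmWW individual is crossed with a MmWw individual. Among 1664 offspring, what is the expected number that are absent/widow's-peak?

Dihybrid cross MmWW × MmWw — consider each gene separately:
mid-digital hair: Mm × Mm → 1 MM, 2 Mm, 1 mm → 3 M_ : 1 mm (out of 4)
hairline shape: WW × Ww → 2 WW, 2 Ww → 4 W_ (out of 4)
Combine (counts out of 4 × 4 = 16): present/widow's-peak (M_W_) = 3×4 = 12; absent/widow's-peak (mmW_) = 1×4 = 4
Phenotype counts (out of 16): 12 present/widow's-peak, 4 absent/widow's-peak
absent/widow's-peak: 4 out of 16 → fraction 1/4
Expected count = 1/4 × 1664 = 416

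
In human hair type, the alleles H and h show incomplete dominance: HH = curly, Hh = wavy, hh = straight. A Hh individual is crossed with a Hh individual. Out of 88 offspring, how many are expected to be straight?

Punnett square for Hh × Hh:
Offspring genotypes: 1 HH, 2 Hh, 1 hh
Phenotype counts: 1 curly, 2 wavy, 1 straight
straight: 1 out of 4 → fraction 1/4
Expected count = 1/4 × 88 = 22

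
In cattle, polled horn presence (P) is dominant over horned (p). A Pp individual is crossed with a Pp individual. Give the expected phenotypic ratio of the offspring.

Punnett square for Pp × Pp:
Offspring genotypes: 1 PP, 2 Pp, 1 pp
polled: 3, horned: 1
Ratio: 3:1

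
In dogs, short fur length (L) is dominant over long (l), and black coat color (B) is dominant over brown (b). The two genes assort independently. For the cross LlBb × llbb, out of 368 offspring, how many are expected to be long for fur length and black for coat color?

Dihybrid cross LlBb × llbb — consider each gene separately:
fur length: Ll × ll → 2 Ll, 2 ll → 2 L_ : 2 ll (out of 4)
coat color: Bb × bb → 2 Bb, 2 bb → 2 B_ : 2 bb (out of 4)
Looking for: long (ll) and black (B_)
P(long) = 2/4, P(black) = 2/4
P(both) = 2/4 × 2/4 = 4/16 = 1/4
Expected count = 1/4 × 368 = 92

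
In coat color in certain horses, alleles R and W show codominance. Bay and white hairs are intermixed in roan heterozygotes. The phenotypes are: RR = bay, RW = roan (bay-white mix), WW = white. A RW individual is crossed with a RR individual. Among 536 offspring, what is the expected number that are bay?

Punnett square for RW × RR:
Offspring genotypes: 2 RR, 2 RW
Phenotype counts: 2 bay, 2 roan (bay-white mix)
bay: 2 out of 4 → fraction 1/2
Expected count = 1/2 × 536 = 268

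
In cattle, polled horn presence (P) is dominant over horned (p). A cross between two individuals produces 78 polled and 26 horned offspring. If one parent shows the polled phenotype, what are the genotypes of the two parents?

Observed offspring: 78 polled, 26 horned
The observed ratio simplifies to 3:1. Horned (pp) offspring appear, so each parent must contribute one p allele. The parent stated to show polled carries P, so it is Pp. The other parent is then either Pp or pp: Pp × pp would give a 1:1 split, whereas Pp × Pp gives 3:1 — matching the data. So both parents are heterozygous (Pp × Pp).
Parent genotypes: Pp × Pp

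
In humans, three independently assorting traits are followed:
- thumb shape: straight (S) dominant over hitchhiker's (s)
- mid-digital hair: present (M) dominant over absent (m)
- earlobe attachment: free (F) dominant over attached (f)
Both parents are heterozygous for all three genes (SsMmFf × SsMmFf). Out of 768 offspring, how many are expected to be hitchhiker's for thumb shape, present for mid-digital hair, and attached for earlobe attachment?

Trihybrid cross: SsMmFf × SsMmFf
Each trait segregates independently with a 3:1 phenotypic ratio, so each gene contributes 3/4 (dominant) or 1/4 (recessive).
Target: hitchhiker's (thumb shape), present (mid-digital hair), attached (earlobe attachment)
Probability = product of independent per-trait probabilities
= 1/4 × 3/4 × 1/4 = 3/64
Expected count = 3/64 × 768 = 36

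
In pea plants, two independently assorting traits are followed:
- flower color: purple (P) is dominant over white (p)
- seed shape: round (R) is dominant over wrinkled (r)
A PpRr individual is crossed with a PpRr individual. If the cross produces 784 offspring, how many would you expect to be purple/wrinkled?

Dihybrid cross PpRr × PpRr — consider each gene separately:
flower color: Pp × Pp → 1 PP, 2 Pp, 1 pp → 3 P_ : 1 pp (out of 4)
seed shape: Rr × Rr → 1 RR, 2 Rr, 1 rr → 3 R_ : 1 rr (out of 4)
Combine (counts out of 4 × 4 = 16): purple/round (P_R_) = 3×3 = 9; purple/wrinkled (P_rr) = 3×1 = 3; white/round (ppR_) = 1×3 = 3; white/wrinkled (pprr) = 1×1 = 1
Phenotype counts (out of 16): 9 purple/round, 3 purple/wrinkled, 3 white/round, 1 white/wrinkled
purple/wrinkled: 3 out of 16 → fraction 3/16
Expected count = 3/16 × 784 = 147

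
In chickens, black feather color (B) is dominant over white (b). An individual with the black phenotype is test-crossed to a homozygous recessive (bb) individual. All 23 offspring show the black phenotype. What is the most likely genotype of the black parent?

Test cross: ? × bb
All offspring are black.
If the unknown parent were heterozygous (Bb), about half of 23 offspring would be white; none are. The unknown parent is most likely homozygous dominant (BB).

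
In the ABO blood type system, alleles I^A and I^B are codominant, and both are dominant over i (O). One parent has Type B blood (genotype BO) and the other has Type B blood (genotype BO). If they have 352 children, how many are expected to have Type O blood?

Cross: BO × BO
Possible offspring genotypes: 1 BB, 2 BO, 1 OO
Blood type counts: 3 Type B, 1 Type O
Probability of Type O: 1/4
Expected count = 1/4 × 352 = 88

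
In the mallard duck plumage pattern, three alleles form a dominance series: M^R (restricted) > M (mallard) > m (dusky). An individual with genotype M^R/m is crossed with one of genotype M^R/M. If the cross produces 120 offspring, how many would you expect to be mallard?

Cross: M^R/m × M^R/M
Allele dominance: M^R > M > m
Offspring genotypes: 1 M^R/M^R, 1 M^R/M, 1 M^R/m, 1 M/m
Phenotype counts: 3 restricted, 1 mallard
mallard: 1 out of 4 → fraction 1/4
Expected count = 1/4 × 120 = 30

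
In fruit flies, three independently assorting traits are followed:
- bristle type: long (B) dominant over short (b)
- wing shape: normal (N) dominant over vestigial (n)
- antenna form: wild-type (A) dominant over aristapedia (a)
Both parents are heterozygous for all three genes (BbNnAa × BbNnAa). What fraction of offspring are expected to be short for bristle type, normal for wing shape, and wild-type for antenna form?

Trihybrid cross: BbNnAa × BbNnAa
Each trait segregates independently with a 3:1 phenotypic ratio, so each gene contributes 3/4 (dominant) or 1/4 (recessive).
Target: short (bristle type), normal (wing shape), wild-type (antenna form)
Probability = product of independent per-trait probabilities
= 1/4 × 3/4 × 3/4 = 9/64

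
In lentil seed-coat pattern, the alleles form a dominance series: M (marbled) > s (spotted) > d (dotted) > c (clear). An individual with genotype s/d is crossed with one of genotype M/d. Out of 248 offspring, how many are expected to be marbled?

Cross: s/d × M/d
Allele dominance: M > s > d > c
Offspring genotypes: 1 M/s, 1 s/d, 1 M/d, 1 d/d
Phenotype counts: 2 marbled, 1 spotted, 1 dotted
marbled: 2 out of 4 → fraction 1/2
Expected count = 1/2 × 248 = 124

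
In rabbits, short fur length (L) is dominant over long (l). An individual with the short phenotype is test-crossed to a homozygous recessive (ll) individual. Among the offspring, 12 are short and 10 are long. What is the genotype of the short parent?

Test cross: ? × ll
Offspring: 12 short, 10 long — approximately 1:1.
A 1:1 ratio in a test cross indicates the unknown parent is heterozygous (Ll).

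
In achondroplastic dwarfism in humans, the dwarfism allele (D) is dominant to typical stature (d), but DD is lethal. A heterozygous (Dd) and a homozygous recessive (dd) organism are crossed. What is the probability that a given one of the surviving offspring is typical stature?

Cross: Dd × dd
Punnett square offspring (before lethality): 2 Dd, 2 dd
No DD offspring are produced in this cross.
typical stature: 2 out of 4
Probability: 2/4 = 1/2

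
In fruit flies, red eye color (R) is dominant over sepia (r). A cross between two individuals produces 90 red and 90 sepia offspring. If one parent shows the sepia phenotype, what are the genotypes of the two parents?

Observed offspring: 90 red, 90 sepia
The observed ratio simplifies to 1:1. One parent shows sepia, so its genotype must be rr. A 1:1 offspring split requires the other parent to be heterozygous (Rr).
Parent genotypes: rr × Rr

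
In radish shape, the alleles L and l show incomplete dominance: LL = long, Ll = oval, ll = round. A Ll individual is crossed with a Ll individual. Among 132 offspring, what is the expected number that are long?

Punnett square for Ll × Ll:
Offspring genotypes: 1 LL, 2 Ll, 1 ll
Phenotype counts: 1 long, 2 oval, 1 round
long: 1 out of 4 → fraction 1/4
Expected count = 1/4 × 132 = 33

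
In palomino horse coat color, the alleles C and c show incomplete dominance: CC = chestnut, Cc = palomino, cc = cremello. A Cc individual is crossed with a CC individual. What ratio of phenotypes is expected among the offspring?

Punnett square for Cc × CC:
Offspring genotypes: 2 CC, 2 Cc
Phenotype counts: 2 chestnut, 2 palomino
Ratio: 1 chestnut : 1 palomino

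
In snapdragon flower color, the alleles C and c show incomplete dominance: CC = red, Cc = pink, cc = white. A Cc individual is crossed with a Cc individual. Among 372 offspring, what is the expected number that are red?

Punnett square for Cc × Cc:
Offspring genotypes: 1 CC, 2 Cc, 1 cc
Phenotype counts: 1 red, 2 pink, 1 white
red: 1 out of 4 → fraction 1/4
Expected count = 1/4 × 372 = 93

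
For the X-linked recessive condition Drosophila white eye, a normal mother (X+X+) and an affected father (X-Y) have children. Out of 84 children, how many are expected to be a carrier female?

Cross: X+X+ × X-Y
Offspring: 2 X+X-, 2 X+Y
Probability of a carrier female: 2/4 = 1/2
Expected count = 1/2 × 84 = 42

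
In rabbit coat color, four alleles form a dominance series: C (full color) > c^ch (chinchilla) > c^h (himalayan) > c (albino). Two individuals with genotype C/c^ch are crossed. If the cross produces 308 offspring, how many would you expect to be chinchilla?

Cross: C/c^ch × C/c^ch
Allele dominance: C > c^ch > c^h > c
Offspring genotypes: 1 C/C, 2 C/c^ch, 1 c^ch/c^ch
Phenotype counts: 3 full color, 1 chinchilla
chinchilla: 1 out of 4 → fraction 1/4
Expected count = 1/4 × 308 = 77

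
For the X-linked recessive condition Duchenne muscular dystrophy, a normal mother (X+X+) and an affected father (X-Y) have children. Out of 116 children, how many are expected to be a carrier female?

Cross: X+X+ × X-Y
Offspring: 2 X+X-, 2 X+Y
Probability of a carrier female: 2/4 = 1/2
Expected count = 1/2 × 116 = 58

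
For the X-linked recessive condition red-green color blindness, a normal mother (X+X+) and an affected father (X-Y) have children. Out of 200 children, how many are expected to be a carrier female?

Cross: X+X+ × X-Y
Offspring: 2 X+X-, 2 X+Y
Probability of a carrier female: 2/4 = 1/2
Expected count = 1/2 × 200 = 100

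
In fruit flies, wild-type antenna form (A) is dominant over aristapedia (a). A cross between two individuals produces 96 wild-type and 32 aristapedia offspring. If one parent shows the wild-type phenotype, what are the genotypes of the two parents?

Observed offspring: 96 wild-type, 32 aristapedia
The observed ratio simplifies to 3:1. Aristapedia (aa) offspring appear, so each parent must contribute one a allele. The parent stated to show wild-type carries A, so it is Aa. The other parent is then either Aa or aa: Aa × aa would give a 1:1 split, whereas Aa × Aa gives 3:1 — matching the data. So both parents are heterozygous (Aa × Aa).
Parent genotypes: Aa × Aa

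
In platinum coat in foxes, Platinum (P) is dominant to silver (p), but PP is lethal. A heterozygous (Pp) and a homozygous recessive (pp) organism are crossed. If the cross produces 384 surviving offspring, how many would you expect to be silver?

Cross: Pp × pp
Punnett square offspring (before lethality): 2 Pp, 2 pp
No PP offspring are produced in this cross.
silver: 2 out of 4 → fraction 1/2
Expected count = 1/2 × 384 = 192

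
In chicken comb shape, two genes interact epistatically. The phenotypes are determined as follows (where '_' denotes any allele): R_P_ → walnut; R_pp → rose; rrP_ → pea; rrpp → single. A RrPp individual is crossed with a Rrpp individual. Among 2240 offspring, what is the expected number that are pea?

Cross: RrPp × Rrpp — consider each gene separately:
R gene: Rr × Rr → 1 RR, 2 Rr, 1 rr → 3 R_ : 1 rr (out of 4)
P gene: Pp × pp → 2 Pp, 2 pp → 2 P_ : 2 pp (out of 4)
Genotype classes (out of 4 × 4 = 16): R_P_ = 3×2 = 6; R_pp = 3×2 = 6; rrP_ = 1×2 = 2; rrpp = 1×2 = 2
Apply the phenotype rules: R_P_ (6) → walnut; R_pp (6) → rose; rrP_ (2) → pea; rrpp (2) → single
Phenotype counts (out of 16): 6 walnut, 6 rose, 2 pea, 2 single
pea: 2 out of 16 → fraction 1/8
Expected count = 1/8 × 2240 = 280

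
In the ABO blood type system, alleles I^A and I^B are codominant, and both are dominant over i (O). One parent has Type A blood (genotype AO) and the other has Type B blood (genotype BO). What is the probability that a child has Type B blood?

Cross: AO × BO
Possible offspring genotypes: 1 AB, 1 AO, 1 BO, 1 OO
Blood type counts: 1 Type AB, 1 Type A, 1 Type B, 1 Type O
Probability of Type B: 1/4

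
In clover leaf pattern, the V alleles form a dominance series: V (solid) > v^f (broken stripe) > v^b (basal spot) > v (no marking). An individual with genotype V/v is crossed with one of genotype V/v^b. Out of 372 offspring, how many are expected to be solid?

Cross: V/v × V/v^b
Allele dominance: V > v^f > v^b > v
Offspring genotypes: 1 V/V, 1 V/v^b, 1 V/v, 1 v^b/v
Phenotype counts: 3 solid, 1 basal spot
solid: 3 out of 4 → fraction 3/4
Expected count = 3/4 × 372 = 279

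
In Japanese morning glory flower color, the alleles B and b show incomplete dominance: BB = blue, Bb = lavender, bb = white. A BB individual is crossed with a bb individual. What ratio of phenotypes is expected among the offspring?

Punnett square for BB × bb:
Offspring genotypes: 4 Bb
Phenotype counts: 4 lavender
Ratio: all lavender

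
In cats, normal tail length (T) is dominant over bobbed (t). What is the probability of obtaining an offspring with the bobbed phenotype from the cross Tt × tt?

Punnett square for Tt × tt:
Offspring genotypes: 2 Tt, 2 tt
Total offspring: 4
Count with target: 2
Probability: 2/4 = 1/2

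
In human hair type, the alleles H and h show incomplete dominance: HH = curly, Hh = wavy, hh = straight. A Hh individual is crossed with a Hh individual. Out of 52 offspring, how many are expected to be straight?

Punnett square for Hh × Hh:
Offspring genotypes: 1 HH, 2 Hh, 1 hh
Phenotype counts: 1 curly, 2 wavy, 1 straight
straight: 1 out of 4 → fraction 1/4
Expected count = 1/4 × 52 = 13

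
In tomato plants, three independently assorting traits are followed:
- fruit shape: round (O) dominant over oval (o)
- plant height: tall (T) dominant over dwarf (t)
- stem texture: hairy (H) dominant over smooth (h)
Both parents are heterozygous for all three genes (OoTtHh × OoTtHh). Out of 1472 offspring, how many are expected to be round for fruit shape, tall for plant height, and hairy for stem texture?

Trihybrid cross: OoTtHh × OoTtHh
Each trait segregates independently with a 3:1 phenotypic ratio, so each gene contributes 3/4 (dominant) or 1/4 (recessive).
Target: round (fruit shape), tall (plant height), hairy (stem texture)
Probability = product of independent per-trait probabilities
= 3/4 × 3/4 × 3/4 = 27/64
Expected count = 27/64 × 1472 = 621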